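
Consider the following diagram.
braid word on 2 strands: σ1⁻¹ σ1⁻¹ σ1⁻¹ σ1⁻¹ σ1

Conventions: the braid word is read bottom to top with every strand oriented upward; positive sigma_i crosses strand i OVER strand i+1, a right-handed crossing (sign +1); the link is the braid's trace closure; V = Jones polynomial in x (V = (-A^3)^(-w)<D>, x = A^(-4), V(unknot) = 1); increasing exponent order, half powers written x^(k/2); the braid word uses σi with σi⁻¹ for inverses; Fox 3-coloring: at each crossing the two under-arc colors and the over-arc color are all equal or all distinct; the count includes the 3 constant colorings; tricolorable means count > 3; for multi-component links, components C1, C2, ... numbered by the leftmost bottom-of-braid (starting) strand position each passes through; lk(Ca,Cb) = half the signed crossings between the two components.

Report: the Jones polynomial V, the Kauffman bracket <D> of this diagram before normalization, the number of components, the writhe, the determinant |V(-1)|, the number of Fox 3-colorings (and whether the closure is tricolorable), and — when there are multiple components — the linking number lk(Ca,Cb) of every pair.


V = -x^-4 + x^-3 + x^-1
<D> = -A^-5 - A^3 + A^7 (w = -3)
1 component over 5 crossings, w = -3
9 Fox colorings among 3^5, |V(-1)| = 3: tricolorable
why: w = -3 shifts under R1 moves; the (-A^3)^(3) factor cancels that in V


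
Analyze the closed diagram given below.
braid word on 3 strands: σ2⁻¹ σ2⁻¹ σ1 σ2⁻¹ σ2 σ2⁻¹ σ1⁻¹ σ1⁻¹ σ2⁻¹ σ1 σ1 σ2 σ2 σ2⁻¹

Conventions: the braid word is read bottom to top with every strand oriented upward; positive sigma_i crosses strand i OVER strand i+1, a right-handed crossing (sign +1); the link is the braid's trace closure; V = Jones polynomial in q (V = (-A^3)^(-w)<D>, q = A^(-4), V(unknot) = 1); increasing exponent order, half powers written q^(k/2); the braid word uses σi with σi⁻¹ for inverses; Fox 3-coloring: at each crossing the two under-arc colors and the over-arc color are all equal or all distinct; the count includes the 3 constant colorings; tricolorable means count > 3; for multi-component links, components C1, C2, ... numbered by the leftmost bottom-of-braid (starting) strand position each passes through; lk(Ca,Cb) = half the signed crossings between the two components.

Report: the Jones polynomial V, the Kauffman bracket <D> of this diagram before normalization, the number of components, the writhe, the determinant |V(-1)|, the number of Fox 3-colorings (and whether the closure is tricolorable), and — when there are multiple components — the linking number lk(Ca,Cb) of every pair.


Jones polynomial: V(q) = -q^-5 + q^-4 - q^-3 + 2q^-2 - q^-1 + 2 - q
<D> = -A^-10 + 2A^-6 - A^-2 + 2A^2 - A^6 + A^10 - A^14; writhe -2
components 1, writhe -2 (14 crossings)
3-colorings: 9 of 3^14, det 9 — tricolorable
note: V spans 6 powers of q: at least 6 crossings in any diagram


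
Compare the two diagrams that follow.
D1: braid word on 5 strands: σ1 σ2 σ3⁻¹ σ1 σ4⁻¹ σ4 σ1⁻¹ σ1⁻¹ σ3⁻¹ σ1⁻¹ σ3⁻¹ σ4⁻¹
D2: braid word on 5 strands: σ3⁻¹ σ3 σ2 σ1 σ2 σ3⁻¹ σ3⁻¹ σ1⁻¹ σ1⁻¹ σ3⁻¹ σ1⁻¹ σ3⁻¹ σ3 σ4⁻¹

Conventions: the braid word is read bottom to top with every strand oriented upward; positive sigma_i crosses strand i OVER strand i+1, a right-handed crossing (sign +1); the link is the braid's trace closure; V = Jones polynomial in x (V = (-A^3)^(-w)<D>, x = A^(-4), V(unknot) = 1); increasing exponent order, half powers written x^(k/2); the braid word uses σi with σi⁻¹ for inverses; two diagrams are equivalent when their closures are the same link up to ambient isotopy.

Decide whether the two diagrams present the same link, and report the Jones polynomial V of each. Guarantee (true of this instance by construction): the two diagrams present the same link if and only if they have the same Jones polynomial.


equivalent: yes
V(D1) = -x^-4 + x^-3 + x^-1  (w -4, c 12, <D> = A^-8 + 1 - A^4)
D2 (bracket A^-8 + 1 - A^4; 14 crossings at w = -4): V = -x^-4 + x^-3 + x^-1
why: from 12 to 14 crossings by R-moves: one link, two diagrams


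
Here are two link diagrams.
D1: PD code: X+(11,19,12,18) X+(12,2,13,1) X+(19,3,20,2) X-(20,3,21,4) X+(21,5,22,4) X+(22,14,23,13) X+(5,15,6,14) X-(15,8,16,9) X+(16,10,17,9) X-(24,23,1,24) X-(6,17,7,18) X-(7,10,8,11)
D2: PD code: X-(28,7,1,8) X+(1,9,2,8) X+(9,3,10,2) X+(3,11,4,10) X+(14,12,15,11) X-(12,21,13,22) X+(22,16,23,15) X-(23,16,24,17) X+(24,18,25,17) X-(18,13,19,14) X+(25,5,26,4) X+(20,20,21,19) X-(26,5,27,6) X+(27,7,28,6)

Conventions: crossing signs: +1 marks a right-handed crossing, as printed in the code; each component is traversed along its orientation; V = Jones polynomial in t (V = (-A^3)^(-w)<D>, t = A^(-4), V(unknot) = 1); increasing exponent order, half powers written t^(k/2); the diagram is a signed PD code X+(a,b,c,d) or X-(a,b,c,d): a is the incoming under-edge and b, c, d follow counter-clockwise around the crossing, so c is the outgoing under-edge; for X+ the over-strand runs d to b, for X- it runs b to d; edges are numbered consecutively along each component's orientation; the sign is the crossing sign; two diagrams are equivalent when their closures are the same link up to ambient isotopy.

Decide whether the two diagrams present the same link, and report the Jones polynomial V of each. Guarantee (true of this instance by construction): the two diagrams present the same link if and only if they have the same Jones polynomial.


equivalent: no
V(D1) = t + t^3 - t^4  (w +2, c 12, <D> = -A^-10 + A^-6 + A^2)
D2 (bracket -A^-12 + 2A^-8 - 2A^-4 + 3 - 3A^4 + 2A^8 - A^12 + A^16; 14 crossings at w = +4): V = t^-1 - 1 + 2t - 3t^2 + 3t^3 - 2t^4 + 2t^5 - t^6
why: V(t) takes 2 values over 2 diagrams, fixing the grouping


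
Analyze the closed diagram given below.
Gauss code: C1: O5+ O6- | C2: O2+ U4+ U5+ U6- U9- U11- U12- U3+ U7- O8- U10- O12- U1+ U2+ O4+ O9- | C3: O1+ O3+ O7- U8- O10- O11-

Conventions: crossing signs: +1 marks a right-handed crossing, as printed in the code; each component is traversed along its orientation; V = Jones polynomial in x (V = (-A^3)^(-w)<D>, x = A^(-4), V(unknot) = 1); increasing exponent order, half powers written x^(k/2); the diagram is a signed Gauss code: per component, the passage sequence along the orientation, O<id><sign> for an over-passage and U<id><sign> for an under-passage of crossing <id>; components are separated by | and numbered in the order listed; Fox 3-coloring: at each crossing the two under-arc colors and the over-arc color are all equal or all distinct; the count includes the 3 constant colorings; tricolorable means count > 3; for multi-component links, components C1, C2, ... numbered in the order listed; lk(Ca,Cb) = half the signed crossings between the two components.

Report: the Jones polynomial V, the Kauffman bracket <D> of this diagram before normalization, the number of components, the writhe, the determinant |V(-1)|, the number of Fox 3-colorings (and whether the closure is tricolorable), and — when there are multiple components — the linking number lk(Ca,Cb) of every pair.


V(x) = x^-3 + x^-2 + x^-1 + 1
bracket: A^-6 + A^-2 + A^2 + A^6, w = -2
3 components, writhe -2, over 12 crossings
lk(C1,C2) = 0
linking number lk(C1,C3) = 0
lk(C2,C3): -1
det 0, colorings 9 of 3^13 — tricolorable
observation: span 3 respects span(V) <= c + mu - 1 = 14 for this 3-component diagram


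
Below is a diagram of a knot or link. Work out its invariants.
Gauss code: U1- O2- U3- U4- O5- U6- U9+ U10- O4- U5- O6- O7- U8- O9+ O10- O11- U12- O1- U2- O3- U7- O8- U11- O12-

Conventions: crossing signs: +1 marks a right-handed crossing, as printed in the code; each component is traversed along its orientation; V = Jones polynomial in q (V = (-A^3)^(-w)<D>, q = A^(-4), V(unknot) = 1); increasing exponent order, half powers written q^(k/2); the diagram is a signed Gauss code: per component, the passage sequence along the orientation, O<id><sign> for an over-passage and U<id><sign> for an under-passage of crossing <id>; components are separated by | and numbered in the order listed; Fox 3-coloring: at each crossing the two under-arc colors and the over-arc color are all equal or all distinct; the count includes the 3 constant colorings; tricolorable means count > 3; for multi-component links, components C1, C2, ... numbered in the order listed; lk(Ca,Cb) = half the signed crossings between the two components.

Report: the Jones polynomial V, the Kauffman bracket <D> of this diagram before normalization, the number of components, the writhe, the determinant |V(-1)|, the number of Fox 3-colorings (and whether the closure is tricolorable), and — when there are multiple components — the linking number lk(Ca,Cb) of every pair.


V(q) = q^-14 - 2q^-13 + 2q^-12 - 3q^-11 + 3q^-10 - 3q^-9 + 2q^-8 - 2q^-7 + 2q^-6 + q^-4
bracket: A^-14 + 2A^-6 - 2A^-2 + 2A^2 - 3A^6 + 3A^10 - 3A^14 + 2A^18 - 2A^22 + A^26, w = -10
1 component, writhe -10, over 12 crossings
det 21, colorings 9 of 3^12 — tricolorable
observation: the span of V is 10, forcing >= 10 crossings in any diagram


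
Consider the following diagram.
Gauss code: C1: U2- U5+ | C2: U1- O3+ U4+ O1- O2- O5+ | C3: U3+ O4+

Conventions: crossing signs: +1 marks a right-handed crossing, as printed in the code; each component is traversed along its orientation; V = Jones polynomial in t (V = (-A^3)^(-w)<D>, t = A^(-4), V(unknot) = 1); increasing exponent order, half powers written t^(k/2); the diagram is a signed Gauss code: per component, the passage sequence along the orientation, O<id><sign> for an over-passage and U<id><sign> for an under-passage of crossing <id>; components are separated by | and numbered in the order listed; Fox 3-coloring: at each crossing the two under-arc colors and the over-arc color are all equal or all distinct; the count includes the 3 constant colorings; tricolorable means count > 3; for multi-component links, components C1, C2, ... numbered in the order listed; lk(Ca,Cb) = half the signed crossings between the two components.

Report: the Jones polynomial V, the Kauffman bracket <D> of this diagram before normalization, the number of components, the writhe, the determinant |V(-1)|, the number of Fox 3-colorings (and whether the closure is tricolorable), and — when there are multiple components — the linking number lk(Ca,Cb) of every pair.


V(t) = 1 + t + t^2 + t^3
bracket: -A^-9 - A^-5 - A^-1 - A^3, w = +1
3 components, writhe +1, over 5 crossings
lk(C1,C2) = 0
linking number lk(C1,C3) = 0
lk(C2,C3): +1
det 0, colorings 9 of 3^5 — tricolorable
observation: w = +1 (over 5 crossings) is diagram-only; (-A^3)^(-1) removes it from V


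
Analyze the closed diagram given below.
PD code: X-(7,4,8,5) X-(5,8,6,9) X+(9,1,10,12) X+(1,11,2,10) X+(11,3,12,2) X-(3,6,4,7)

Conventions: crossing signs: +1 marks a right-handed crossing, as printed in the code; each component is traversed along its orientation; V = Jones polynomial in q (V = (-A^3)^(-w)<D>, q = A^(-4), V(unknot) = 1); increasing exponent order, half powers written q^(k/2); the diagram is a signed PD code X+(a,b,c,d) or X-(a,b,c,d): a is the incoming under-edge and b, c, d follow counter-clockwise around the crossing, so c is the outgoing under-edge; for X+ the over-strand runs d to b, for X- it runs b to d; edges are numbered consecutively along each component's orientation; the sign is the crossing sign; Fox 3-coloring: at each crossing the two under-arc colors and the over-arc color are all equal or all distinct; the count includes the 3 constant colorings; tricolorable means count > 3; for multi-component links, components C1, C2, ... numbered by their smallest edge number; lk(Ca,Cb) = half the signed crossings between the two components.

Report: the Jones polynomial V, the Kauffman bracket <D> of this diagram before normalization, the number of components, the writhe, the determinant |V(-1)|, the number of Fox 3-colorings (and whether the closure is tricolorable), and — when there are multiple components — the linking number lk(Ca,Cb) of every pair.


V = -q^-3 + q^-2 - q^-1 + 3 - q + q^2 - q^3
<D> = -A^-12 + A^-8 - A^-4 + 3 - A^4 + A^8 - A^12 (w = 0)
1 component over 6 crossings, w = 0
27 Fox colorings among 3^6, |V(-1)| = 9: tricolorable
why: |V(-1)| = 9: so tricolorable, since 3 divides 9


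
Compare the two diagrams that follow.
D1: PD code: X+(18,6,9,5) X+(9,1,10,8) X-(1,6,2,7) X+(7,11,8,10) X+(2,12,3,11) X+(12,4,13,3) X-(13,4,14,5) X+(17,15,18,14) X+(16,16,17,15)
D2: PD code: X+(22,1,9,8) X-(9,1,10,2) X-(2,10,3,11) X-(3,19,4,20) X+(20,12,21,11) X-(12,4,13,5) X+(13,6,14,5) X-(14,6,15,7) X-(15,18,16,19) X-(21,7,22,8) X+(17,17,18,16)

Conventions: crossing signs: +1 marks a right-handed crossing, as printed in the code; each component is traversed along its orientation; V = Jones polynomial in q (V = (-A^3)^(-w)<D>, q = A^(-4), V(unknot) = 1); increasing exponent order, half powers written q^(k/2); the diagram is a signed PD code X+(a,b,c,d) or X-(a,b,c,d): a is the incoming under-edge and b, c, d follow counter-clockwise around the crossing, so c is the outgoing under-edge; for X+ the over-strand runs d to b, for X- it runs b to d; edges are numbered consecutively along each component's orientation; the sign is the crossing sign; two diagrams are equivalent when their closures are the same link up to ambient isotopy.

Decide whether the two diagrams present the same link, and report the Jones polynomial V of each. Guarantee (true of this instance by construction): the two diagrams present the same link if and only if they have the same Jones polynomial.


equivalent: no
D1 (bracket A^-3 + A^5 - A^9 + A^13; 9 crossings at w = +5): V = -q^(1/2) + q^(3/2) - q^(5/2) - q^(9/2)
V(D2) = -q^(-9/2) - q^(-5/2) + q^(-3/2) - q^(-1/2)  (w -3, c 11, <D> = A^-7 - A^-3 + A + A^9)
key observation: comparing 2 Jones polynomials yields 2 groups


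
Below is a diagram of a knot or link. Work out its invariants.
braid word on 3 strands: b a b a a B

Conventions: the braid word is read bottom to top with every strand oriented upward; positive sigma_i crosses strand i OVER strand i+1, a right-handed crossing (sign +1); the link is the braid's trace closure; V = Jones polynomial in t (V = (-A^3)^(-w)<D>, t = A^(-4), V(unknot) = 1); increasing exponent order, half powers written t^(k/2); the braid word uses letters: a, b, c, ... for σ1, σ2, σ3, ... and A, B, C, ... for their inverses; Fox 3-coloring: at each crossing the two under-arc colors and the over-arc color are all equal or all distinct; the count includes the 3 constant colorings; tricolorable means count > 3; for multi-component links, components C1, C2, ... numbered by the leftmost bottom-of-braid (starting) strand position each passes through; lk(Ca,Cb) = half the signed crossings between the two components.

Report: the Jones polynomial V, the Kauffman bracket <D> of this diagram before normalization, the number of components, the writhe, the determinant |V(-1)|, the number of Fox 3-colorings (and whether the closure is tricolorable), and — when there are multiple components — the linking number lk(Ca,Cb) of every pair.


V = t + t^3 - t^4
<D> = -A^-4 + 1 + A^8 (w = +4)
1 component over 6 crossings, w = +4
9 Fox colorings among 3^6, |V(-1)| = 3: tricolorable
why: |V(-1)| = 3: so tricolorable, since 3 divides 3


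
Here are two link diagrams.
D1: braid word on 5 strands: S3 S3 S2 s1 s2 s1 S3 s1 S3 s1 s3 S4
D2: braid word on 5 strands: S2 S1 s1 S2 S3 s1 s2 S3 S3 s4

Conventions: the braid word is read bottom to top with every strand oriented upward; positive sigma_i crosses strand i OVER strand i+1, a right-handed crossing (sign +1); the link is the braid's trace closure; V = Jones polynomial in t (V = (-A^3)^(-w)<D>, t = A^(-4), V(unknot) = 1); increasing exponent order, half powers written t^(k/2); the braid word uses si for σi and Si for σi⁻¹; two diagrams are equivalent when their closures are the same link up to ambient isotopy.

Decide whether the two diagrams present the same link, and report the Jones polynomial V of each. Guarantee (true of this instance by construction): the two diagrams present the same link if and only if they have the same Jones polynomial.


equivalent: no
V(D1) = -t^-3 + t^-2 - t^-1 + 3 - t + t^2 - t^3  (w 0, c 12, <D> = -A^-12 + A^-8 - A^-4 + 3 - A^4 + A^8 - A^12)
V(D2) = -t^-6 + t^-5 - t^-4 + 2t^-3 - t^-2 + t^-1  (w -2, c 10, <D> = A^-2 - A^2 + 2A^6 - A^10 + A^14 - A^18)
why: 2 classes among 2 diagrams; unequal V(t) rules out equality


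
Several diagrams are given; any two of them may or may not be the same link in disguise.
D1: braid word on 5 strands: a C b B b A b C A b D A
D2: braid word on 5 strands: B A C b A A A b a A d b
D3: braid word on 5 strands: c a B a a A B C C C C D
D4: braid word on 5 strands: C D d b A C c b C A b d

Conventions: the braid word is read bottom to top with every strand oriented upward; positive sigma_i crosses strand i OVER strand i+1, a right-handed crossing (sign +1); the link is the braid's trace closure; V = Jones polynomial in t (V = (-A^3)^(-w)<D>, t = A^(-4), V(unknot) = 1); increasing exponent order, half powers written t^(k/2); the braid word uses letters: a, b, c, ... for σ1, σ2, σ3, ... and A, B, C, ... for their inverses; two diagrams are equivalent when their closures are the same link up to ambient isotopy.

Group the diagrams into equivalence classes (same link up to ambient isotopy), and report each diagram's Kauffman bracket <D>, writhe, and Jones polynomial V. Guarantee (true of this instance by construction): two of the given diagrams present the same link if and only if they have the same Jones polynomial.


equivalence classes: {D1, D4} | {D2} | {D3}
D1 (bracket -A^-18 + 3A^-14 - 3A^-10 + 4A^-6 - 4A^-2 + 3A^2 - 2A^6 + A^10; 12 crossings at w = -2): V = t^-4 - 2t^-3 + 3t^-2 - 4t^-1 + 4 - 3t + 3t^2 - t^3
V(D2) = t^-5 - 2t^-4 + 2t^-3 - 2t^-2 + 2t^-1 - 1 + t  [12 crossings, <D> = A^-10 - A^-6 + 2A^-2 - 2A^2 + 2A^6 - 2A^10 + A^14, w = -2]
V(D3) = -t^-6 + 2t^-5 - 2t^-4 + 3t^-3 - 3t^-2 + 2t^-1 - 1 + t  [12 crossings, <D> = A^-16 - A^-12 + 2A^-8 - 3A^-4 + 3 - 2A^4 + 2A^8 - A^12, w = -4]
D4 (bracket -A^-12 + 3A^-8 - 3A^-4 + 4 - 4A^4 + 3A^8 - 2A^12 + A^16; 12 crossings at w = 0): V = t^-4 - 2t^-3 + 3t^-2 - 4t^-1 + 4 - 3t + 3t^2 - t^3
observation: 3 values of V(t) split the 4 diagrams


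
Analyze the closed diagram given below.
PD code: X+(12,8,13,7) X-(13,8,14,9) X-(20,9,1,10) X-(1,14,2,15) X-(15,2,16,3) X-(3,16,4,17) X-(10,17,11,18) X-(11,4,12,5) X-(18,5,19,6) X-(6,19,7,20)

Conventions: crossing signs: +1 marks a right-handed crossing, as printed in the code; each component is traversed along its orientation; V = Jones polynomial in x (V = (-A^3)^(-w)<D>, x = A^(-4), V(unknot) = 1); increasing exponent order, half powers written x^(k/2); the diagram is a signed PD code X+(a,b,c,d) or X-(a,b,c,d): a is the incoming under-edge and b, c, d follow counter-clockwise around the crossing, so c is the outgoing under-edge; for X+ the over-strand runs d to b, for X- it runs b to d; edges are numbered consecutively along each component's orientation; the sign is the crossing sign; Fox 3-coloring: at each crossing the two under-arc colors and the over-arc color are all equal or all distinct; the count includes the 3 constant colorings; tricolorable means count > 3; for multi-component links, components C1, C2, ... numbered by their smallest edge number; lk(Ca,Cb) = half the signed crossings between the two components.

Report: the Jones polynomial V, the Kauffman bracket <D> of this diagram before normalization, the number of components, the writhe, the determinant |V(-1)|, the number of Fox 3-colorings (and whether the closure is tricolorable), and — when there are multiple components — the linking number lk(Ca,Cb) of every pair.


Jones polynomial: V(x) = -x^-10 + x^-9 - x^-8 + x^-7 - x^-6 + x^-5 + x^-3
<D> = A^-12 + A^-4 - 1 + A^4 - A^8 + A^12 - A^16; writhe -8
components 1, writhe -8 (10 crossings)
3-colorings: 3 of 3^10, det 7 — not tricolorable
note: V spans 7 powers of x: at least 7 crossings in any diagram


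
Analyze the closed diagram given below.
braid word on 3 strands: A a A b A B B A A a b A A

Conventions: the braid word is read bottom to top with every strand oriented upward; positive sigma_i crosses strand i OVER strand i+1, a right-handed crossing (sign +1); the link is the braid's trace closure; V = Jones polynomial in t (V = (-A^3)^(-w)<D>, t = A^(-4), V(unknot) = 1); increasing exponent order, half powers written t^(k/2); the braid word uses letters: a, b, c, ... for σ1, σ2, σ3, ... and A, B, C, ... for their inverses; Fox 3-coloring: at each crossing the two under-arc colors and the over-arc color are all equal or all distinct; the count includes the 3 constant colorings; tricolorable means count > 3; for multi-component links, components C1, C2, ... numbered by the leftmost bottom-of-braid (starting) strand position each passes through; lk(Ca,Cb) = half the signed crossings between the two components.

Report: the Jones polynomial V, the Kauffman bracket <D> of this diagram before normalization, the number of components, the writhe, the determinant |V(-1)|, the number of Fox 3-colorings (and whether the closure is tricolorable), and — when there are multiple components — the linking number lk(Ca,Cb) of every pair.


V(t) = t^(-17/2) - t^(-15/2) + 2t^(-13/2) - 3t^(-11/2) + 3t^(-9/2) - 3t^(-7/2) + t^(-5/2) - 2t^(-3/2)
bracket: 2A^-9 - A^-5 + 3A^-1 - 3A^3 + 3A^7 - 2A^11 + A^15 - A^19, w = -5
2 components, writhe -5, over 13 crossings
lk(C1,C2) = 0
det 16, colorings 3 of 3^13 — not tricolorable
observation: span 7 respects span(V) <= c + mu - 1 = 14 for this 2-component diagram


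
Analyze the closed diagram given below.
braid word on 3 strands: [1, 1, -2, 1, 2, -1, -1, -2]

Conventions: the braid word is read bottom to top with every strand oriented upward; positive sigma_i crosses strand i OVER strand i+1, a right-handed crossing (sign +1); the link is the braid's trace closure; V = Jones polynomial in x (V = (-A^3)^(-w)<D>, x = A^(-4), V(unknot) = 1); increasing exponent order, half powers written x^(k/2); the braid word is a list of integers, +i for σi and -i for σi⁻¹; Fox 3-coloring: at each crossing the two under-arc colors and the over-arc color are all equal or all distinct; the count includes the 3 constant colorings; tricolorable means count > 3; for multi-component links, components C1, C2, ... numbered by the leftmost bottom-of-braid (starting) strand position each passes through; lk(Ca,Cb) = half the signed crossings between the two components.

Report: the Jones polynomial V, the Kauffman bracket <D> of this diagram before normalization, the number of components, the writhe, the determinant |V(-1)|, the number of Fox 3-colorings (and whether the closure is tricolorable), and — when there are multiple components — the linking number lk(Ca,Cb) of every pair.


V(x) = -x^-3 + x^-2 - x^-1 + 3 - x + x^2 - x^3
bracket: -A^-12 + A^-8 - A^-4 + 3 - A^4 + A^8 - A^12, w = 0
1 component, writhe 0, over 8 crossings
det 9, colorings 27 of 3^8 — tricolorable
observation: w = 0 shifts under R1 moves; the (-A^3)^(0) factor cancels that in V


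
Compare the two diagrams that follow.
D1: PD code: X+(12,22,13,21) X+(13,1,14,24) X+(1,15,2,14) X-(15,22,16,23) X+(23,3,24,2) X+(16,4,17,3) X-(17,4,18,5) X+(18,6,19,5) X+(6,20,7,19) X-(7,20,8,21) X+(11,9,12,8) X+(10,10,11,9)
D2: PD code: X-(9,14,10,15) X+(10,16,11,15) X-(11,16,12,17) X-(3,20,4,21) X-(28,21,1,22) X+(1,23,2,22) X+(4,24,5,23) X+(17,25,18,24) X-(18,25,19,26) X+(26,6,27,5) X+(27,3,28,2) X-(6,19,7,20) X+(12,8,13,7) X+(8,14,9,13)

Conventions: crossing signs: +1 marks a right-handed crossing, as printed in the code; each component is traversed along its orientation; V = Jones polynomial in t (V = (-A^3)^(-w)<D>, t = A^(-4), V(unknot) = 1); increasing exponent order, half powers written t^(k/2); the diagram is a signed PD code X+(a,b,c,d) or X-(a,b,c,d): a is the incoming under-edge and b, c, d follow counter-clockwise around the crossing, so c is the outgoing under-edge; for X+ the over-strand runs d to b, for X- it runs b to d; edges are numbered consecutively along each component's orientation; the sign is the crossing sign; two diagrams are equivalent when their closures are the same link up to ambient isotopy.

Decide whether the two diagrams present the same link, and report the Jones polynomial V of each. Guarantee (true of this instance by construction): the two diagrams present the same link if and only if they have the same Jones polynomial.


same link: no
V(D1) = t - t^2 + 2t^3 - t^4 + t^5 - t^6  [12 crossings, <D> = -A^-6 + A^-2 - A^2 + 2A^6 - A^10 + A^14, w = +6]
V(D2) = 1  [14 crossings, <D> = A^6, w = +2]
insight: V(t) takes 2 values over 2 diagrams, fixing the grouping


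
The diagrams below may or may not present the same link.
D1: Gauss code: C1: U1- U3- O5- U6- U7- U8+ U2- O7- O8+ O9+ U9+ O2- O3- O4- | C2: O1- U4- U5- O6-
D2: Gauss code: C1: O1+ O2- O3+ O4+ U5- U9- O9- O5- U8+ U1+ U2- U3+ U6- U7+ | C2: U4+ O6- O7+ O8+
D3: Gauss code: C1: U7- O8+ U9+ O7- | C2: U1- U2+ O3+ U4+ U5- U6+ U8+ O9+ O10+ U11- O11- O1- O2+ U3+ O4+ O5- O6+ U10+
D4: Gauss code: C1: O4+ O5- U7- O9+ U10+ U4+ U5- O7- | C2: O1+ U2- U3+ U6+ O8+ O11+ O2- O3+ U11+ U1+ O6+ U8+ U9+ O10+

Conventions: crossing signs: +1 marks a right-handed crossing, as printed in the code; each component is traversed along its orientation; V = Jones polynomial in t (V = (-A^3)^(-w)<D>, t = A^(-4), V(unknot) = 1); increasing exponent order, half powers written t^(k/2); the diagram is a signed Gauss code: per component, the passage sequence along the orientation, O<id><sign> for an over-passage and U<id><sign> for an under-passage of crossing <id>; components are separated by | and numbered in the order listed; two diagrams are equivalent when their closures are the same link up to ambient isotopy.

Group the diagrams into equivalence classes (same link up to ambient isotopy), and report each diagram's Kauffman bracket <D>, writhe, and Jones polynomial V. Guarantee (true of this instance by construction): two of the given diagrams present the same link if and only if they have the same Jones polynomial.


grouping into links: {D1} | {D2} | {D3, D4}
V(D1) = -t^(-11/2) + t^(-9/2) - t^(-7/2) - t^(-3/2)  (w -5, c 9, <D> = A^-9 + A^-1 - A^3 + A^7)
D2 (bracket A^-7 + A; 9 crossings at w = +1): V = -t^(1/2) - t^(5/2)
V(D3) = -t^(3/2) - 2t^(7/2) + t^(9/2) - t^(11/2) + t^(13/2)  (w +3, c 11, <D> = -A^-17 + A^-13 - A^-9 + 2A^-5 + A^3)
V(D4) = -t^(3/2) - 2t^(7/2) + t^(9/2) - t^(11/2) + t^(13/2)  (w +5, c 11, <D> = -A^-11 + A^-7 - A^-3 + 2A + A^9)
why: 3 classes among 4 diagrams; unequal V(t) rules out equality


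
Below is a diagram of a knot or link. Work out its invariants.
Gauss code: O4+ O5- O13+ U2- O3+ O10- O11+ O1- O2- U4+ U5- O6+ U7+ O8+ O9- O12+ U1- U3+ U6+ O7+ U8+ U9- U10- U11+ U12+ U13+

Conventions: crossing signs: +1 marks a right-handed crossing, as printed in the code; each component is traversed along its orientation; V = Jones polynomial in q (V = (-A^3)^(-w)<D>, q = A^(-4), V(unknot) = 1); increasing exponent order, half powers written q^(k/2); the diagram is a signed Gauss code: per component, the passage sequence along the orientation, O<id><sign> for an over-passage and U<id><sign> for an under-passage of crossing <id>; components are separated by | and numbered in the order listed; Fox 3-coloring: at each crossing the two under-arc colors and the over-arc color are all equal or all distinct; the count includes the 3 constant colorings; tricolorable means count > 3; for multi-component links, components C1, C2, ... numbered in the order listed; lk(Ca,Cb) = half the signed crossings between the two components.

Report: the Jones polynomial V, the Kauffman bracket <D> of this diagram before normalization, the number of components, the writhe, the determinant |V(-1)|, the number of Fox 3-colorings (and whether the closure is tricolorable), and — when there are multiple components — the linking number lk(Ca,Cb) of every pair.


V(q) = q + q^3 - q^4
bracket: A^-7 - A^-3 - A^5, w = +3
1 component, writhe +3, over 13 crossings
det 3, colorings 9 of 3^13 — tricolorable
observation: V spans 3 powers of q: at least 3 crossings in any diagram


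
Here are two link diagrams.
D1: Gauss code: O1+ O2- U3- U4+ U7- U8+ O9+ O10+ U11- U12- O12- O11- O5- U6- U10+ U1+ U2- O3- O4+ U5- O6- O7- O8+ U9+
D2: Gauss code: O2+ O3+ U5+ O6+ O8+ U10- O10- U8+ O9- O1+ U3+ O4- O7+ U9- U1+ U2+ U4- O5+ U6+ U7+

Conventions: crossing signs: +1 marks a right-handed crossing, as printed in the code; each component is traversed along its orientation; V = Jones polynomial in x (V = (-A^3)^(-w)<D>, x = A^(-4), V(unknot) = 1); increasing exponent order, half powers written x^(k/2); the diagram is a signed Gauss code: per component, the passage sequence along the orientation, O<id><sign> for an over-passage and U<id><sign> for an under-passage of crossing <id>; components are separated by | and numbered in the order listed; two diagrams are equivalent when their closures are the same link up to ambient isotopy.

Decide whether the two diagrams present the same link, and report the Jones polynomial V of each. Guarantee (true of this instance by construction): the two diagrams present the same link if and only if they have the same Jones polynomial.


same link: no
V(D1) = 1  [12 crossings, <D> = A^-6, w = -2]
V(D2) = x - x^2 + 2x^3 - x^4 + x^5 - x^6  [10 crossings, <D> = -A^-12 + A^-8 - A^-4 + 2 - A^4 + A^8, w = +4]
insight: comparing 2 Jones polynomials yields 2 groups


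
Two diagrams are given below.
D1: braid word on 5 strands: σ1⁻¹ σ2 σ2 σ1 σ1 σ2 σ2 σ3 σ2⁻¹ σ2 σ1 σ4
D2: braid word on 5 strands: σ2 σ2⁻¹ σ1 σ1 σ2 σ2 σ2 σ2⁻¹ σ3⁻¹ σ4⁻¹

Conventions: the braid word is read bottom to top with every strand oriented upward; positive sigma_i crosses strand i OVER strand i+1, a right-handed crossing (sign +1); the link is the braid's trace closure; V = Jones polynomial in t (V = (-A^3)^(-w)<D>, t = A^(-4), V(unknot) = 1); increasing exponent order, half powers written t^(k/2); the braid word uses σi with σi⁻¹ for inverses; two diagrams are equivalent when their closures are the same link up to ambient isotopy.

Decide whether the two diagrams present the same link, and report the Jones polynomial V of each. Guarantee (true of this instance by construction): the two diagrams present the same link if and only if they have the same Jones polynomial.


equivalent: no
V(D1) = t^2 + 2t^4 - t^5 + 2t^6 - t^7 + t^8  (w +8, c 12, <D> = A^-8 - A^-4 + 2 - A^4 + 2A^8 + A^16)
V(D2) = t + 2t^3 + t^5  (w +2, c 10, <D> = A^-14 + 2A^-6 + A^2)
why: V(t) takes 2 values over 2 diagrams, fixing the grouping


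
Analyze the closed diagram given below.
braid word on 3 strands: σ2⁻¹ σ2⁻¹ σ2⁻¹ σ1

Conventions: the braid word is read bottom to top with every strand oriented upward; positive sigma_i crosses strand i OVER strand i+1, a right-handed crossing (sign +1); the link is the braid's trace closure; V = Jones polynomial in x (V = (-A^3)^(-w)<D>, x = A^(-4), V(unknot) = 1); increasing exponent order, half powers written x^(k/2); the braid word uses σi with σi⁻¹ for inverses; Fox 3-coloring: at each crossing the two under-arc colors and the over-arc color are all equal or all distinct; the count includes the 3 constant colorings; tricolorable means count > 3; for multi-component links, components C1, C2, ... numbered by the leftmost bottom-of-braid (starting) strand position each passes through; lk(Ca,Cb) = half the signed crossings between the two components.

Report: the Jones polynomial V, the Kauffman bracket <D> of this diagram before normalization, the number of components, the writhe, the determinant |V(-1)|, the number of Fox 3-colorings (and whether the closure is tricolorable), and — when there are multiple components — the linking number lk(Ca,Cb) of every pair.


V(x) = -x^-4 + x^-3 + x^-1
bracket: A^-2 + A^6 - A^10, w = -2
1 component, writhe -2, over 4 crossings
det 3, colorings 9 of 3^4 — tricolorable
observation: w = -2 (over 4 crossings) is diagram-only; (-A^3)^(2) removes it from V


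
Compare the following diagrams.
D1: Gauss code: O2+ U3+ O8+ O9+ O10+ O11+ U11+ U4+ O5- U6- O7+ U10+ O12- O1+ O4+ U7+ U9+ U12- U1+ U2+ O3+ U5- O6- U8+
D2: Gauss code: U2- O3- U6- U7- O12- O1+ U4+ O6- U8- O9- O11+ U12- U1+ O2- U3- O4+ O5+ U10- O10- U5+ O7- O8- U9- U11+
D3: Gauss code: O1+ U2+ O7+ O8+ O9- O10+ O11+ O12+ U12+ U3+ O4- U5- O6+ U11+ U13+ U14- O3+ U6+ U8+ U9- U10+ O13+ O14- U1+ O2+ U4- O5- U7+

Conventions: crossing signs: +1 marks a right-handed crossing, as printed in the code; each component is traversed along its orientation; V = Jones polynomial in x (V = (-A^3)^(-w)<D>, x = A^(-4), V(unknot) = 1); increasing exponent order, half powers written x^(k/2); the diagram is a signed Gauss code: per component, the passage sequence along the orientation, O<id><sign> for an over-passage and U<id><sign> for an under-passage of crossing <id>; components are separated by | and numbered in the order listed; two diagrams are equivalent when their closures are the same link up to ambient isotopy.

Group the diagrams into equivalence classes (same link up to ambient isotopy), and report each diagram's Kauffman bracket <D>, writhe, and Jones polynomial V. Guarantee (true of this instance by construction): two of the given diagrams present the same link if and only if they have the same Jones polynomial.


equivalence classes: {D1, D3} | {D2}
D1 (bracket A^-10 - 2A^-6 + 2A^-2 - 3A^2 + 3A^6 - 2A^10 + 2A^14; 12 crossings at w = +6): V = 2x - 2x^2 + 3x^3 - 3x^4 + 2x^5 - 2x^6 + x^7
D2 (bracket A^-8 + 1 - A^4; 12 crossings at w = -4): V = -x^-4 + x^-3 + x^-1
V(D3) = 2x - 2x^2 + 3x^3 - 3x^4 + 2x^5 - 2x^6 + x^7  [14 crossings, <D> = A^-10 - 2A^-6 + 2A^-2 - 3A^2 + 3A^6 - 2A^10 + 2A^14, w = +6]
key observation: 2 values of V(x) split the 3 diagrams


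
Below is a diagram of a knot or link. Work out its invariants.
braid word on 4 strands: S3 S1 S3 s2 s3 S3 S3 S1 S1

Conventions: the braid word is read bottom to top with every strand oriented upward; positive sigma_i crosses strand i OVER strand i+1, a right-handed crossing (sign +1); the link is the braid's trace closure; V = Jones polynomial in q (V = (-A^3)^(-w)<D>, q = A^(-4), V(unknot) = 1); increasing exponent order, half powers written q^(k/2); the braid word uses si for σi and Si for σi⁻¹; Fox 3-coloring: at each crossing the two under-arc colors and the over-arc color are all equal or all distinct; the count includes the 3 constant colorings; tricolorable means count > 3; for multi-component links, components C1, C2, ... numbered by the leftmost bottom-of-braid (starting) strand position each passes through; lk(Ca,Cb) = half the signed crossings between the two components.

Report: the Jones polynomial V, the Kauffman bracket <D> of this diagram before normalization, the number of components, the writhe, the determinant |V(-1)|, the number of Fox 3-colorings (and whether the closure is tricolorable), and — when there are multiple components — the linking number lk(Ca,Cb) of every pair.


Jones polynomial: V(q) = q^-8 - 2q^-7 + q^-6 - 2q^-5 + 2q^-4 + q^-2
<D> = -A^-7 - 2A + 2A^5 - A^9 + 2A^13 - A^17; writhe -5
components 1, writhe -5 (9 crossings)
3-colorings: 27 of 3^9, det 9 — tricolorable
note: w = -5 shifts under R1 moves; the (-A^3)^(5) factor cancels that in V


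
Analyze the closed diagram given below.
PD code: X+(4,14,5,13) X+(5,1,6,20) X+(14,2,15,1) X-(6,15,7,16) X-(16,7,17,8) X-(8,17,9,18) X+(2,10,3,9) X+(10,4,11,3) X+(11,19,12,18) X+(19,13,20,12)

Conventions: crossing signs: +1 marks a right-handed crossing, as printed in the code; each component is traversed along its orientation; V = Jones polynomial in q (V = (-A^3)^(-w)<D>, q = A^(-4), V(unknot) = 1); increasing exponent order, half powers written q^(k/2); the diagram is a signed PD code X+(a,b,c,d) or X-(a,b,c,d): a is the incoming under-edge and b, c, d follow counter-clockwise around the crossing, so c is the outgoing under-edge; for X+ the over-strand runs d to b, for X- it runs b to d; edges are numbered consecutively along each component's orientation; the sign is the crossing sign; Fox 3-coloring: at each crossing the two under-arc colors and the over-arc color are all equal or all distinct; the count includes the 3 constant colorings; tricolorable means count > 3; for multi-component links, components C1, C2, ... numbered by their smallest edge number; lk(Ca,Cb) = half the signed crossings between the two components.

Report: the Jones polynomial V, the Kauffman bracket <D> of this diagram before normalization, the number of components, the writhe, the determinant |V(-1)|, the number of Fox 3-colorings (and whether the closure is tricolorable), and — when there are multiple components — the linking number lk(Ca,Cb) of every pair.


V(q) = 2q - 2q^2 + 3q^3 - 3q^4 + 2q^5 - 2q^6 + q^7
bracket: A^-16 - 2A^-12 + 2A^-8 - 3A^-4 + 3 - 2A^4 + 2A^8, w = +4
1 component, writhe +4, over 10 crossings
det 15, colorings 9 of 3^10 — tricolorable
observation: w = +4 shifts under R1 moves; the (-A^3)^(-4) factor cancels that in V


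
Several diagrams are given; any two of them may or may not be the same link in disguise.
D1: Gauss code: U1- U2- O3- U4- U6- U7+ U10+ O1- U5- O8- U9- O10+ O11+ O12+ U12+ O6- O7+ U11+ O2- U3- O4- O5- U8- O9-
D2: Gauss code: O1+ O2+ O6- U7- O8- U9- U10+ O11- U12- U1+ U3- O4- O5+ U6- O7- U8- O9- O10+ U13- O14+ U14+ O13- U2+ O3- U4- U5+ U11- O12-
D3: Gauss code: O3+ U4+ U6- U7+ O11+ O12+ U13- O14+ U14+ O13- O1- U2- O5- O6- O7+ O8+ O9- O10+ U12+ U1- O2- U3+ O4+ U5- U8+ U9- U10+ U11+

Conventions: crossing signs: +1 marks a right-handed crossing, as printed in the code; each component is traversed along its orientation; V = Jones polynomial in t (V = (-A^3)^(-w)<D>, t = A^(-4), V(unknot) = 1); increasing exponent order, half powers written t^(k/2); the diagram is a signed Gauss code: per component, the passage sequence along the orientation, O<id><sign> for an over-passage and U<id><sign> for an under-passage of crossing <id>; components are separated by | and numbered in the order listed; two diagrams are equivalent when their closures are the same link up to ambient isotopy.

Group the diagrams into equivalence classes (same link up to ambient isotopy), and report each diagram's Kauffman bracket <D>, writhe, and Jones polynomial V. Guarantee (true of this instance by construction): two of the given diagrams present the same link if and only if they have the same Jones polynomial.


grouping into links: {D1} | {D2} | {D3}
V(D1) = -t^-9 + 2t^-8 - 3t^-7 + 3t^-6 - 3t^-5 + 3t^-4 - t^-3 + t^-2  (w -4, c 12, <D> = A^-4 - 1 + 3A^4 - 3A^8 + 3A^12 - 3A^16 + 2A^20 - A^24)
V(D2) = -t^-6 + t^-5 - t^-4 + 2t^-3 - t^-2 + t^-1  (w -4, c 14, <D> = A^-8 - A^-4 + 2 - A^4 + A^8 - A^12)
V(D3) = t + t^3 - t^4  (w +2, c 14, <D> = -A^-10 + A^-6 + A^2)
key observation: comparing 3 Jones polynomials yields 3 groups


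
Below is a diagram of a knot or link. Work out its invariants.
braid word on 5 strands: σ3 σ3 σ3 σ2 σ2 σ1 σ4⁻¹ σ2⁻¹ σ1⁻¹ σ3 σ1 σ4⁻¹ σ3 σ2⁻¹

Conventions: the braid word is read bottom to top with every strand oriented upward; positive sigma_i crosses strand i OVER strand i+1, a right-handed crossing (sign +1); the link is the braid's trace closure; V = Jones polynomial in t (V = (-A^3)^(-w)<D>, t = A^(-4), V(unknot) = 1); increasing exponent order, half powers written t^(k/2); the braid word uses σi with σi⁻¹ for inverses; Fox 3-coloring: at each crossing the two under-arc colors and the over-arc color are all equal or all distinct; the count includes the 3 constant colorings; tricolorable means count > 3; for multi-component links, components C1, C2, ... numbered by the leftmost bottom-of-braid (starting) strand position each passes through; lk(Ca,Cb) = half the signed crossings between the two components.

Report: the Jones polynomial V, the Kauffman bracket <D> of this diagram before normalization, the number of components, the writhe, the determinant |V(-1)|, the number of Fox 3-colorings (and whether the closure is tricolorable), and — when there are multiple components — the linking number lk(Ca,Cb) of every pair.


V(t) = t^-1 - 1 + 2t - 3t^2 + 3t^3 - 2t^4 + 2t^5 - t^6
bracket: -A^-12 + 2A^-8 - 2A^-4 + 3 - 3A^4 + 2A^8 - A^12 + A^16, w = +4
1 component, writhe +4, over 14 crossings
det 15, colorings 9 of 3^14 — tricolorable
observation: the span of V is 7, forcing >= 7 crossings in any diagram
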